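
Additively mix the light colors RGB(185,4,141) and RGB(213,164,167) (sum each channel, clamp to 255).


Additive: each channel = min(255, C₁+C₂)
R: 185+213 = 398 → 255
G: 4+164 = 168 → 168
B: 141+167 = 308 → 255
= RGB(255, 168, 255)


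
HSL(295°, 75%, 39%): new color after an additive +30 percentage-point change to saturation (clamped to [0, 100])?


Original S = 75%
Adjustment = +30 percentage points
New S = 75 + (30) = 105
Clamp to [0, 100] → 100
= HSL(295°, 100%, 39%)


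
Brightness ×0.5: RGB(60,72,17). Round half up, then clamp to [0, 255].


Multiply each channel by 0.5, round half up, clamp to [0, 255]
R: 60×0.5 = 30
G: 72×0.5 = 36
B: 17×0.5 = 8.5 → round → 9
= RGB(30, 36, 9)


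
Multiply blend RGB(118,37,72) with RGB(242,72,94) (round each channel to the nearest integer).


Multiply: C = A×B/255, rounded to nearest integer
R: 118×242/255 = 28556/255 ≈ 111.984 → 112
G: 37×72/255 = 2664/255 ≈ 10.447 → 10
B: 72×94/255 = 6768/255 ≈ 26.541 → 27
= RGB(112, 10, 27)


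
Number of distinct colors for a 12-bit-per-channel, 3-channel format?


Total bits = 12 bits/channel × 3 channels = 36 bits
Distinct colors = 2^36
= 68,719,476,736 colors


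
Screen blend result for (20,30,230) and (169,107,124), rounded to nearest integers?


Screen: C = 255 - (255-A)×(255-B)/255, rounded to nearest integer
R: 255 - (255-20)×(255-169)/255 = 255 - 20210/255 ≈ 255 - 79.255 = 175.745 → 176
G: 255 - (255-30)×(255-107)/255 = 255 - 33300/255 ≈ 255 - 130.588 = 124.412 → 124
B: 255 - (255-230)×(255-124)/255 = 255 - 3275/255 ≈ 255 - 12.843 = 242.157 → 242
= RGB(176, 124, 242)


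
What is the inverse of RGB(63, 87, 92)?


Invert: (255-R, 255-G, 255-B)
R: 255-63 = 192
G: 255-87 = 168
B: 255-92 = 163
= RGB(192, 168, 163)


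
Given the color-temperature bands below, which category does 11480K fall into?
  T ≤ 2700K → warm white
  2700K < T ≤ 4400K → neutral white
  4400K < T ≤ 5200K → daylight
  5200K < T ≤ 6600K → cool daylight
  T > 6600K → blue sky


Temperature: 11480K
11480K > 6600K → blue sky
Classification: blue sky


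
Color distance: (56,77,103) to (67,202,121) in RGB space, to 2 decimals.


d = √[(R₁-R₂)² + (G₁-G₂)² + (B₁-B₂)²]
d = √[(56-67)² + (77-202)² + (103-121)²]
d = √[121 + 15625 + 324]
d = √16070
d ≈ 126.77


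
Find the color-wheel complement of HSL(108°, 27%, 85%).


Complement = opposite side of color wheel = hue + 180°
H' = (108 + 180) mod 360 = 288°
S and L unchanged.
= HSL(288°, 27%, 85%)


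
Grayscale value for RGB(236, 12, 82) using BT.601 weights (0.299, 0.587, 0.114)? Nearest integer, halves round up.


Gray = 0.299×R + 0.587×G + 0.114×B
Gray = 0.299×236 + 0.587×12 + 0.114×82
Gray = 70.564 + 7.044 + 9.348
Gray = 86.956 → round half up → 87
Gray = 87


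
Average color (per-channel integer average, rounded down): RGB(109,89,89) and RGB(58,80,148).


Midpoint: each channel = ⌊(C₁+C₂)/2⌋
R: ⌊(109+58)/2⌋ = 83
G: ⌊(89+80)/2⌋ = 84
B: ⌊(89+148)/2⌋ = 118
= RGB(83, 84, 118)


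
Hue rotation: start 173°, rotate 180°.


New hue = (H + rotation) mod 360
New hue = (173 + 180) mod 360
= 353 mod 360
= 353°


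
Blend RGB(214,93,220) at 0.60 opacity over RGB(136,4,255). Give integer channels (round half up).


C = α×F + (1-α)×B, with 1-α = 0.40
R: 0.60×214 + 0.40×136 = 128.40 + 54.40 = 182.80 → 183
G: 0.60×93 + 0.40×4 = 55.80 + 1.60 = 57.40 → 57
B: 0.60×220 + 0.40×255 = 132.00 + 102.00 = 234.00 → 234
= RGB(183, 57, 234)


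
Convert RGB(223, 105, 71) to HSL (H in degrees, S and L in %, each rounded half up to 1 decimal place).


Normalize: R'=223/255≈0.8745, G'=105/255≈0.4118, B'=71/255≈0.2784
Max=223/255, Min=71/255, Δ=Max-Min=152/255
L = (Max+Min)/2 = (223+71)/510 = 294/510 = 0.57647… → L = 57.6%
L > 0.5 → S = Δ/(2-Max-Min) = 152/(510-223-71) = 152/216 = 0.70370… → S = 70.4%
(the 1/255 factors cancel in S and H, so raw channel differences can be used)
Max is R' → H = 60 × (((G-B)/Δ) mod 6) = 60 × (((105-71)/152) mod 6)
  34/152 = 0.2236…
  H = 60 × 0.2236… = 13.421…° → H = 13.4°
= HSL(13.4°, 70.4%, 57.6%)


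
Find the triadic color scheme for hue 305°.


Triadic: equally spaced at 120° intervals
H1 = 305°
H2 = (305 + 120) mod 360 = 65°
H3 = (305 + 240) mod 360 = 185°
Triadic = 305°, 65°, 185°


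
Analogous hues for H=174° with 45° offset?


Base hue: 174°
Left analog: (174 - 45) mod 360 = 129°
Right analog: (174 + 45) mod 360 = 219°
Analogous hues = 129° and 219°


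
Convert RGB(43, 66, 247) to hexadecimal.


R = 43 → 2B (hex)
G = 66 → 42 (hex)
B = 247 → F7 (hex)
Hex = #2B42F7


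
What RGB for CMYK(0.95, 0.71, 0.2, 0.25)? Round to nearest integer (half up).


R = 255 × (1-C) × (1-K) = 255 × 0.05 × 0.75 = 9.5625 → 10
G = 255 × (1-M) × (1-K) = 255 × 0.29 × 0.75 = 55.4625 → 55
B = 255 × (1-Y) × (1-K) = 255 × 0.80 × 0.75 = 153
= RGB(10, 55, 153)


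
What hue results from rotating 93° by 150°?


New hue = (H + rotation) mod 360
New hue = (93 + 150) mod 360
= 243 mod 360
= 243°


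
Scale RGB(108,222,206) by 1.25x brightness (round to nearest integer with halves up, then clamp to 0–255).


Multiply each channel by 1.25, round half up, clamp to [0, 255]
R: 108×1.25 = 135
G: 222×1.25 = 277.5 → round → 278 → clamp → 255
B: 206×1.25 = 257.5 → round → 258 → clamp → 255
= RGB(135, 255, 255)


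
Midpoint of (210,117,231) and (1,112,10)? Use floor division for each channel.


Midpoint: each channel = ⌊(C₁+C₂)/2⌋
R: ⌊(210+1)/2⌋ = 105
G: ⌊(117+112)/2⌋ = 114
B: ⌊(231+10)/2⌋ = 120
= RGB(105, 114, 120)


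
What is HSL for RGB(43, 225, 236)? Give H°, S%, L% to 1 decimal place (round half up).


Normalize: R'=43/255≈0.1686, G'=225/255≈0.8824, B'=236/255≈0.9255
Max=236/255, Min=43/255, Δ=Max-Min=193/255
L = (Max+Min)/2 = (236+43)/510 = 279/510 = 0.54705… → L = 54.7%
L > 0.5 → S = Δ/(2-Max-Min) = 193/(510-236-43) = 193/231 = 0.83549… → S = 83.5%
(the 1/255 factors cancel in S and H, so raw channel differences can be used)
Max is B' → H = 60 × ((R-G)/Δ + 4) = 60 × ((43-225)/193 + 4)
  -182/193 + 4 = -0.9430… + 4 = 3.0569…
  H = 60 × 3.0569… = 183.419…° → H = 183.4°
= HSL(183.4°, 83.5%, 54.7%)


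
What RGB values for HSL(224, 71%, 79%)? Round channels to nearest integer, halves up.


H=224°, S=0.71, L=0.79
C = (1-|2L-1|)×S = (1-|0.58|)×0.71 = 0.2982
H' = H/60 = 224/60 ≈ 3.7333; X = C×(1-|H' mod 2 - 1|) = 0.07952
m = L - C/2 = 0.79 - 0.1491 = 0.6409
Sector ⌊H'⌋ = 3 → (R',G',B') = (0.0, 0.07952, 0.2982)
RGB = ((R'+m)×255, (G'+m)×255, (B'+m)×255) = (163.4295, 183.7071, 239.4705)
Round half up → RGB(163, 184, 239)


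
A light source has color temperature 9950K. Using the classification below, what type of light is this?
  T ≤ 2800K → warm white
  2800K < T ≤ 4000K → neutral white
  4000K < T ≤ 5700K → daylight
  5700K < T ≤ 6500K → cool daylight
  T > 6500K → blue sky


Temperature: 9950K
9950K > 6500K → blue sky
Classification: blue sky


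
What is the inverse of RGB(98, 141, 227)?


Invert: (255-R, 255-G, 255-B)
R: 255-98 = 157
G: 255-141 = 114
B: 255-227 = 28
= RGB(157, 114, 28)


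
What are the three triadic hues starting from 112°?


Triadic: equally spaced at 120° intervals
H1 = 112°
H2 = (112 + 120) mod 360 = 232°
H3 = (112 + 240) mod 360 = 352°
Triadic = 112°, 232°, 352°


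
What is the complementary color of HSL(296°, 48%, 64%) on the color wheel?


Complement = opposite side of color wheel = hue + 180°
H' = (296 + 180) mod 360 = 116°
S and L unchanged.
= HSL(116°, 48%, 64%)


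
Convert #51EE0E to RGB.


51 → 81 (R)
EE → 238 (G)
0E → 14 (B)
= RGB(81, 238, 14)


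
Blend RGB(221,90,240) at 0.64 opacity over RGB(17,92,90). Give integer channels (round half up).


C = α×F + (1-α)×B, with 1-α = 0.36
R: 0.64×221 + 0.36×17 = 141.44 + 6.12 = 147.56 → 148
G: 0.64×90 + 0.36×92 = 57.60 + 33.12 = 90.72 → 91
B: 0.64×240 + 0.36×90 = 153.60 + 32.40 = 186.00 → 186
= RGB(148, 91, 186)


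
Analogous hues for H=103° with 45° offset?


Base hue: 103°
Left analog: (103 - 45) mod 360 = 58°
Right analog: (103 + 45) mod 360 = 148°
Analogous hues = 58° and 148°


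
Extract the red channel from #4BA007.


Color: #4BA007
R = 4B = 75
G = A0 = 160
B = 07 = 7
Red = 75


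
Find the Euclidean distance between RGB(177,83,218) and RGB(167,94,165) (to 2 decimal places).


d = √[(R₁-R₂)² + (G₁-G₂)² + (B₁-B₂)²]
d = √[(177-167)² + (83-94)² + (218-165)²]
d = √[100 + 121 + 2809]
d = √3030
d ≈ 55.05


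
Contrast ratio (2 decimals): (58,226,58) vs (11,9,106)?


Linearize each sRGB channel c=v/255: c/12.92 if c ≤ 0.04045 else ((c+0.055)/1.055)^2.4
L = 0.2126×R_lin + 0.7152×G_lin + 0.0722×B_lin
Color 1 (58,226,58):
  R=58: 58/255≈0.2275 > 0.04045 → ((0.2275+0.055)/1.055)^2.4 ≈ 0.04231
  G=226: 226/255≈0.8863 > 0.04045 → ((0.8863+0.055)/1.055)^2.4 ≈ 0.76052
  B=58: 58/255≈0.2275 > 0.04045 → ((0.2275+0.055)/1.055)^2.4 ≈ 0.04231
  L1 = 0.2126×0.04231 + 0.7152×0.76052 + 0.0722×0.04231 ≈ 0.55598
Color 2 (11,9,106):
  R=11: 11/255≈0.0431 > 0.04045 → ((0.0431+0.055)/1.055)^2.4 ≈ 0.00335
  G=9: 9/255≈0.0353 ≤ 0.04045 → 0.0353/12.92 ≈ 0.00273
  B=106: 106/255≈0.4157 > 0.04045 → ((0.4157+0.055)/1.055)^2.4 ≈ 0.14413
  L2 = 0.2126×0.00335 + 0.7152×0.00273 + 0.0722×0.14413 ≈ 0.01307
Lighter = 0.55598, Darker = 0.01307
Ratio = (L_lighter + 0.05) / (L_darker + 0.05)
Ratio = (0.55598 + 0.05) / (0.01307 + 0.05) = 0.60598 / 0.06307 ≈ 9.6078
Ratio ≈ 9.61:1


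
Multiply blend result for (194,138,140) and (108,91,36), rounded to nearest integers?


Multiply: C = A×B/255, rounded to nearest integer
R: 194×108/255 = 20952/255 ≈ 82.165 → 82
G: 138×91/255 = 12558/255 ≈ 49.247 → 49
B: 140×36/255 = 5040/255 ≈ 19.765 → 20
= RGB(82, 49, 20)


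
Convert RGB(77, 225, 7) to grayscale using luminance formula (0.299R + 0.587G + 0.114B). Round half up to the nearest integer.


Gray = 0.299×R + 0.587×G + 0.114×B
Gray = 0.299×77 + 0.587×225 + 0.114×7
Gray = 23.023 + 132.075 + 0.798
Gray = 155.896 → round half up → 156
Gray = 156


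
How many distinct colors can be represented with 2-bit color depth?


Colors = 2^bits = 2^2
= 4 colors


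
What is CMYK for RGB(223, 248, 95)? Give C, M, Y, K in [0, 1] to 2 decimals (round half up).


R'=223/255≈0.8745, G'=248/255≈0.9725, B'=95/255≈0.3725
K = 1 - max(R',G',B') = 1 - 248/255 = 7/255 = 0.02745… → 0.03
(1-R'-K)/(1-K) simplifies to (max-R)/max with max = 248:
C = (248-223)/248 = 25/248 = 0.10080… → 0.10
M = (248-248)/248 = 0/248 = 0 → 0.00
Y = (248-95)/248 = 153/248 = 0.61693… → 0.62
= CMYK(0.10, 0.00, 0.62, 0.03)


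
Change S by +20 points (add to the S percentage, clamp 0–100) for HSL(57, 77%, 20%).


Original S = 77%
Adjustment = +20 percentage points
New S = 77 + (20) = 97
Clamp to [0, 100] → 97
= HSL(57°, 97%, 20%)


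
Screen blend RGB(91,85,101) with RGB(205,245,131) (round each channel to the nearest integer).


Screen: C = 255 - (255-A)×(255-B)/255, rounded to nearest integer
R: 255 - (255-91)×(255-205)/255 = 255 - 8200/255 ≈ 255 - 32.157 = 222.843 → 223
G: 255 - (255-85)×(255-245)/255 = 255 - 1700/255 ≈ 255 - 6.667 = 248.333 → 248
B: 255 - (255-101)×(255-131)/255 = 255 - 19096/255 ≈ 255 - 74.886 = 180.114 → 180
= RGB(223, 248, 180)


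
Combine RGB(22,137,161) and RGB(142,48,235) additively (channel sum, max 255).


Additive: each channel = min(255, C₁+C₂)
R: 22+142 = 164 → 164
G: 137+48 = 185 → 185
B: 161+235 = 396 → 255
= RGB(164, 185, 255)


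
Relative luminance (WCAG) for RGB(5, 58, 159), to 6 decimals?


Linearize each channel (sRGB transfer function): c = v/255; c_lin = c/12.92 if c ≤ 0.04045, else ((c+0.055)/1.055)^2.4
  R: 5/255 ≈ 0.019608 ≤ 0.04045 → 0.019608/12.92 ≈ 0.001518
  G: 58/255 ≈ 0.227451 > 0.04045 → ((0.227451+0.055)/1.055)^2.4 ≈ 0.042311
  B: 159/255 ≈ 0.623529 > 0.04045 → ((0.623529+0.055)/1.055)^2.4 ≈ 0.346704
R_lin = 0.001518, G_lin = 0.042311, B_lin = 0.346704
L = 0.2126×R + 0.7152×G + 0.0722×B
L = 0.2126×0.001518 + 0.7152×0.042311 + 0.0722×0.346704
L ≈ 0.055616


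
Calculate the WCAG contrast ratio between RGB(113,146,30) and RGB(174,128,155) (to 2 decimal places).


Linearize each sRGB channel c=v/255: c/12.92 if c ≤ 0.04045 else ((c+0.055)/1.055)^2.4
L = 0.2126×R_lin + 0.7152×G_lin + 0.0722×B_lin
Color 1 (113,146,30):
  R=113: 113/255≈0.4431 > 0.04045 → ((0.4431+0.055)/1.055)^2.4 ≈ 0.16513
  G=146: 146/255≈0.5725 > 0.04045 → ((0.5725+0.055)/1.055)^2.4 ≈ 0.28744
  B=30: 30/255≈0.1176 > 0.04045 → ((0.1176+0.055)/1.055)^2.4 ≈ 0.01298
  L1 = 0.2126×0.16513 + 0.7152×0.28744 + 0.0722×0.01298 ≈ 0.24162
Color 2 (174,128,155):
  R=174: 174/255≈0.6824 > 0.04045 → ((0.6824+0.055)/1.055)^2.4 ≈ 0.42327
  G=128: 128/255≈0.5020 > 0.04045 → ((0.5020+0.055)/1.055)^2.4 ≈ 0.21586
  B=155: 155/255≈0.6078 > 0.04045 → ((0.6078+0.055)/1.055)^2.4 ≈ 0.32778
  L2 = 0.2126×0.42327 + 0.7152×0.21586 + 0.0722×0.32778 ≈ 0.26804
Lighter = 0.26804, Darker = 0.24162
Ratio = (L_lighter + 0.05) / (L_darker + 0.05)
Ratio = (0.26804 + 0.05) / (0.24162 + 0.05) = 0.31804 / 0.29162 ≈ 1.0906
Ratio ≈ 1.09:1


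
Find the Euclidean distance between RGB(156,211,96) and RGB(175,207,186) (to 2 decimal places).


d = √[(R₁-R₂)² + (G₁-G₂)² + (B₁-B₂)²]
d = √[(156-175)² + (211-207)² + (96-186)²]
d = √[361 + 16 + 8100]
d = √8477
d ≈ 92.07


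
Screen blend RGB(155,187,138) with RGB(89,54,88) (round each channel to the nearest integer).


Screen: C = 255 - (255-A)×(255-B)/255, rounded to nearest integer
R: 255 - (255-155)×(255-89)/255 = 255 - 16600/255 ≈ 255 - 65.098 = 189.902 → 190
G: 255 - (255-187)×(255-54)/255 = 255 - 13668/255 ≈ 255 - 53.600 = 201.400 → 201
B: 255 - (255-138)×(255-88)/255 = 255 - 19539/255 ≈ 255 - 76.624 = 178.376 → 178
= RGB(190, 201, 178)


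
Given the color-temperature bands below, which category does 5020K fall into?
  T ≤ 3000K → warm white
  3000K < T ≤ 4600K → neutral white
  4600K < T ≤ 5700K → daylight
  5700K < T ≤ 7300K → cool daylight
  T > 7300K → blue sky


Temperature: 5020K
4600K < 5020K ≤ 5700K → daylight
Classification: daylight


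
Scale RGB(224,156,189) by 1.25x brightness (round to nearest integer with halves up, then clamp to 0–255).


Multiply each channel by 1.25, round half up, clamp to [0, 255]
R: 224×1.25 = 280 → clamp → 255
G: 156×1.25 = 195
B: 189×1.25 = 236.25 → round → 236
= RGB(255, 195, 236)


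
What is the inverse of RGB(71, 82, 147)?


Invert: (255-R, 255-G, 255-B)
R: 255-71 = 184
G: 255-82 = 173
B: 255-147 = 108
= RGB(184, 173, 108)


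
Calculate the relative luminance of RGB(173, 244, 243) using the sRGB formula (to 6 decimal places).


Linearize each channel (sRGB transfer function): c = v/255; c_lin = c/12.92 if c ≤ 0.04045, else ((c+0.055)/1.055)^2.4
  R: 173/255 ≈ 0.678431 > 0.04045 → ((0.678431+0.055)/1.055)^2.4 ≈ 0.417885
  G: 244/255 ≈ 0.956863 > 0.04045 → ((0.956863+0.055)/1.055)^2.4 ≈ 0.904661
  B: 243/255 ≈ 0.952941 > 0.04045 → ((0.952941+0.055)/1.055)^2.4 ≈ 0.896269
R_lin = 0.417885, G_lin = 0.904661, B_lin = 0.896269
L = 0.2126×R + 0.7152×G + 0.0722×B
L = 0.2126×0.417885 + 0.7152×0.904661 + 0.0722×0.896269
L ≈ 0.800567


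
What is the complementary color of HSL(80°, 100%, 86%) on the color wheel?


Complement = opposite side of color wheel = hue + 180°
H' = (80 + 180) mod 360 = 260°
S and L unchanged.
= HSL(260°, 100%, 86%)


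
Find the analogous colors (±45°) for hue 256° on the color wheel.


Base hue: 256°
Left analog: (256 - 45) mod 360 = 211°
Right analog: (256 + 45) mod 360 = 301°
Analogous hues = 211° and 301°


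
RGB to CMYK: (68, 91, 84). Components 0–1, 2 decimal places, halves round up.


R'=68/255≈0.2667, G'=91/255≈0.3569, B'=84/255≈0.3294
K = 1 - max(R',G',B') = 1 - 91/255 = 164/255 = 0.64313… → 0.64
(1-R'-K)/(1-K) simplifies to (max-R)/max with max = 91:
C = (91-68)/91 = 23/91 = 0.25274… → 0.25
M = (91-91)/91 = 0/91 = 0 → 0.00
Y = (91-84)/91 = 7/91 = 0.07692… → 0.08
= CMYK(0.25, 0.00, 0.08, 0.64)


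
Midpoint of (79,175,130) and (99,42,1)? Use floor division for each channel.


Midpoint: each channel = ⌊(C₁+C₂)/2⌋
R: ⌊(79+99)/2⌋ = 89
G: ⌊(175+42)/2⌋ = 108
B: ⌊(130+1)/2⌋ = 65
= RGB(89, 108, 65)


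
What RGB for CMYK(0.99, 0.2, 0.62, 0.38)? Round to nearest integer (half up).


R = 255 × (1-C) × (1-K) = 255 × 0.01 × 0.62 = 1.581 → 2
G = 255 × (1-M) × (1-K) = 255 × 0.80 × 0.62 = 126.48 → 126
B = 255 × (1-Y) × (1-K) = 255 × 0.38 × 0.62 = 60.078 → 60
= RGB(2, 126, 60)


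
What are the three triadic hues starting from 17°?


Triadic: equally spaced at 120° intervals
H1 = 17°
H2 = (17 + 120) mod 360 = 137°
H3 = (17 + 240) mod 360 = 257°
Triadic = 17°, 137°, 257°


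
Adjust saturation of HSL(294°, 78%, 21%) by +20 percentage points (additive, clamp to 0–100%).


Original S = 78%
Adjustment = +20 percentage points
New S = 78 + (20) = 98
Clamp to [0, 100] → 98
= HSL(294°, 98%, 21%)


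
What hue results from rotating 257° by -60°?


New hue = (H + rotation) mod 360
New hue = (257 -60) mod 360
= 197 mod 360
= 197°


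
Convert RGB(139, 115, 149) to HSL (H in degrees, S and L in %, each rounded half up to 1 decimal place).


Normalize: R'=139/255≈0.5451, G'=115/255≈0.4510, B'=149/255≈0.5843
Max=149/255, Min=115/255, Δ=Max-Min=34/255
L = (Max+Min)/2 = (149+115)/510 = 264/510 = 0.51764… → L = 51.8%
L > 0.5 → S = Δ/(2-Max-Min) = 34/(510-149-115) = 34/246 = 0.13821… → S = 13.8%
(the 1/255 factors cancel in S and H, so raw channel differences can be used)
Max is B' → H = 60 × ((R-G)/Δ + 4) = 60 × ((139-115)/34 + 4)
  24/34 + 4 = 0.7058… + 4 = 4.7058…
  H = 60 × 4.7058… = 282.352…° → H = 282.4°
= HSL(282.4°, 13.8%, 51.8%)


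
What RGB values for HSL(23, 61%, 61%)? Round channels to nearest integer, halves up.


H=23°, S=0.61, L=0.61
C = (1-|2L-1|)×S = (1-|0.22|)×0.61 = 0.4758
H' = H/60 = 23/60 ≈ 0.3833; X = C×(1-|H' mod 2 - 1|) = 0.18239
m = L - C/2 = 0.61 - 0.2379 = 0.3721
Sector ⌊H'⌋ = 0 → (R',G',B') = (0.4758, 0.18239, 0.0)
RGB = ((R'+m)×255, (G'+m)×255, (B'+m)×255) = (216.2145, 141.39495, 94.8855)
Round half up → RGB(216, 141, 95)


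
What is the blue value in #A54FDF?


Color: #A54FDF
R = A5 = 165
G = 4F = 79
B = DF = 223
Blue = 223


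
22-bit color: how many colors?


Colors = 2^bits = 2^22
= 4,194,304 colors


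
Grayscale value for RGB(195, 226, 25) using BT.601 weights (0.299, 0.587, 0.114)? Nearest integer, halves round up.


Gray = 0.299×R + 0.587×G + 0.114×B
Gray = 0.299×195 + 0.587×226 + 0.114×25
Gray = 58.305 + 132.662 + 2.850
Gray = 193.817 → round half up → 194
Gray = 194


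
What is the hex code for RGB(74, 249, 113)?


R = 74 → 4A (hex)
G = 249 → F9 (hex)
B = 113 → 71 (hex)
Hex = #4AF971


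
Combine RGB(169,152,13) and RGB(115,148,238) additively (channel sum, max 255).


Additive: each channel = min(255, C₁+C₂)
R: 169+115 = 284 → 255
G: 152+148 = 300 → 255
B: 13+238 = 251 → 251
= RGB(255, 255, 251)


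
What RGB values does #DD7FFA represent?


DD → 221 (R)
7F → 127 (G)
FA → 250 (B)
= RGB(221, 127, 250)


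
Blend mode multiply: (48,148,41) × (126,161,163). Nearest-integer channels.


Multiply: C = A×B/255, rounded to nearest integer
R: 48×126/255 = 6048/255 ≈ 23.718 → 24
G: 148×161/255 = 23828/255 ≈ 93.443 → 93
B: 41×163/255 = 6683/255 ≈ 26.208 → 26
= RGB(24, 93, 26)


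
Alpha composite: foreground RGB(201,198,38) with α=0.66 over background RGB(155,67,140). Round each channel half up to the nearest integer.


C = α×F + (1-α)×B, with 1-α = 0.34
R: 0.66×201 + 0.34×155 = 132.66 + 52.70 = 185.36 → 185
G: 0.66×198 + 0.34×67 = 130.68 + 22.78 = 153.46 → 153
B: 0.66×38 + 0.34×140 = 25.08 + 47.60 = 72.68 → 73
= RGB(185, 153, 73)


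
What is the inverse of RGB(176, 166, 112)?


Invert: (255-R, 255-G, 255-B)
R: 255-176 = 79
G: 255-166 = 89
B: 255-112 = 143
= RGB(79, 89, 143)


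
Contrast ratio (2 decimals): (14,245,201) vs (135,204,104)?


Linearize each sRGB channel c=v/255: c/12.92 if c ≤ 0.04045 else ((c+0.055)/1.055)^2.4
L = 0.2126×R_lin + 0.7152×G_lin + 0.0722×B_lin
Color 1 (14,245,201):
  R=14: 14/255≈0.0549 > 0.04045 → ((0.0549+0.055)/1.055)^2.4 ≈ 0.00439
  G=245: 245/255≈0.9608 > 0.04045 → ((0.9608+0.055)/1.055)^2.4 ≈ 0.91310
  B=201: 201/255≈0.7882 > 0.04045 → ((0.7882+0.055)/1.055)^2.4 ≈ 0.58408
  L1 = 0.2126×0.00439 + 0.7152×0.91310 + 0.0722×0.58408 ≈ 0.69615
Color 2 (135,204,104):
  R=135: 135/255≈0.5294 > 0.04045 → ((0.5294+0.055)/1.055)^2.4 ≈ 0.24228
  G=204: 204/255≈0.8000 > 0.04045 → ((0.8000+0.055)/1.055)^2.4 ≈ 0.60383
  B=104: 104/255≈0.4078 > 0.04045 → ((0.4078+0.055)/1.055)^2.4 ≈ 0.13843
  L2 = 0.2126×0.24228 + 0.7152×0.60383 + 0.0722×0.13843 ≈ 0.49336
Lighter = 0.69615, Darker = 0.49336
Ratio = (L_lighter + 0.05) / (L_darker + 0.05)
Ratio = (0.69615 + 0.05) / (0.49336 + 0.05) = 0.74615 / 0.54336 ≈ 1.3732
Ratio ≈ 1.37:1


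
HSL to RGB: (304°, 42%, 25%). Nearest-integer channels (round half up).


H=304°, S=0.42, L=0.25
C = (1-|2L-1|)×S = (1-|-0.50|)×0.42 = 0.21
H' = H/60 = 304/60 ≈ 5.0667; X = C×(1-|H' mod 2 - 1|) = 0.196
m = L - C/2 = 0.25 - 0.105 = 0.145
Sector ⌊H'⌋ = 5 → (R',G',B') = (0.21, 0.0, 0.196)
RGB = ((R'+m)×255, (G'+m)×255, (B'+m)×255) = (90.525, 36.975, 86.955)
Round half up → RGB(91, 37, 87)


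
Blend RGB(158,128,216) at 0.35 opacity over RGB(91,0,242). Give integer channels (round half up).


C = α×F + (1-α)×B, with 1-α = 0.65
R: 0.35×158 + 0.65×91 = 55.30 + 59.15 = 114.45 → 114
G: 0.35×128 + 0.65×0 = 44.80 + 0.00 = 44.80 → 45
B: 0.35×216 + 0.65×242 = 75.60 + 157.30 = 232.90 → 233
= RGB(114, 45, 233)


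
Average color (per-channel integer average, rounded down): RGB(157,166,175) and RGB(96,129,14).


Midpoint: each channel = ⌊(C₁+C₂)/2⌋
R: ⌊(157+96)/2⌋ = 126
G: ⌊(166+129)/2⌋ = 147
B: ⌊(175+14)/2⌋ = 94
= RGB(126, 147, 94)


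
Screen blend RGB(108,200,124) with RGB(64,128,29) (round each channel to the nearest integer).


Screen: C = 255 - (255-A)×(255-B)/255, rounded to nearest integer
R: 255 - (255-108)×(255-64)/255 = 255 - 28077/255 ≈ 255 - 110.106 = 144.894 → 145
G: 255 - (255-200)×(255-128)/255 = 255 - 6985/255 ≈ 255 - 27.392 = 227.608 → 228
B: 255 - (255-124)×(255-29)/255 = 255 - 29606/255 ≈ 255 - 116.102 = 138.898 → 139
= RGB(145, 228, 139)


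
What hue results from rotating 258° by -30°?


New hue = (H + rotation) mod 360
New hue = (258 -30) mod 360
= 228 mod 360
= 228°


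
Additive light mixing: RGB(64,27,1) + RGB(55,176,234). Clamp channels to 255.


Additive: each channel = min(255, C₁+C₂)
R: 64+55 = 119 → 119
G: 27+176 = 203 → 203
B: 1+234 = 235 → 235
= RGB(119, 203, 235)


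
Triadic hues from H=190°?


Triadic: equally spaced at 120° intervals
H1 = 190°
H2 = (190 + 120) mod 360 = 310°
H3 = (190 + 240) mod 360 = 70°
Triadic = 190°, 310°, 70°


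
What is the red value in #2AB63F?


Color: #2AB63F
R = 2A = 42
G = B6 = 182
B = 3F = 63
Red = 42


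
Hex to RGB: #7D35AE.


7D → 125 (R)
35 → 53 (G)
AE → 174 (B)
= RGB(125, 53, 174)


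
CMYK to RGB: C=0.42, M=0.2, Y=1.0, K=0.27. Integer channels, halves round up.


R = 255 × (1-C) × (1-K) = 255 × 0.58 × 0.73 = 107.967 → 108
G = 255 × (1-M) × (1-K) = 255 × 0.80 × 0.73 = 148.92 → 149
B = 255 × (1-Y) × (1-K) = 255 × 0.00 × 0.73 = 0
= RGB(108, 149, 0)


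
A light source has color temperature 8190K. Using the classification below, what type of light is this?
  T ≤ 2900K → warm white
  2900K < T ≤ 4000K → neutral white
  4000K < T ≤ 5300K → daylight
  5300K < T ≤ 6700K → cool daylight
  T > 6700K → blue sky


Temperature: 8190K
8190K > 6700K → blue sky
Classification: blue sky


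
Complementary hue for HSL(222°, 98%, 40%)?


Complement = opposite side of color wheel = hue + 180°
H' = (222 + 180) mod 360 = 42°
S and L unchanged.
= HSL(42°, 98%, 40%)


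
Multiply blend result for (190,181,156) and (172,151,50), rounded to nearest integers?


Multiply: C = A×B/255, rounded to nearest integer
R: 190×172/255 = 32680/255 ≈ 128.157 → 128
G: 181×151/255 = 27331/255 ≈ 107.180 → 107
B: 156×50/255 = 7800/255 ≈ 30.588 → 31
= RGB(128, 107, 31)


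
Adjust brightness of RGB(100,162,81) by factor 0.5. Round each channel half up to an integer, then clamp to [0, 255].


Multiply each channel by 0.5, round half up, clamp to [0, 255]
R: 100×0.5 = 50
G: 162×0.5 = 81
B: 81×0.5 = 40.5 → round → 41
= RGB(50, 81, 41)


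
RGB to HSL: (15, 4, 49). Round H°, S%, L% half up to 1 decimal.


Normalize: R'=15/255≈0.0588, G'=4/255≈0.0157, B'=49/255≈0.1922
Max=49/255, Min=4/255, Δ=Max-Min=45/255
L = (Max+Min)/2 = (49+4)/510 = 53/510 = 0.10392… → L = 10.4%
L ≤ 0.5 → S = Δ/(Max+Min) = 45/(49+4) = 45/53 = 0.84905… → S = 84.9%
(the 1/255 factors cancel in S and H, so raw channel differences can be used)
Max is B' → H = 60 × ((R-G)/Δ + 4) = 60 × ((15-4)/45 + 4)
  11/45 + 4 = 0.2444… + 4 = 4.2444…
  H = 60 × 4.2444… = 254.666…° → H = 254.7°
= HSL(254.7°, 84.9%, 10.4%)


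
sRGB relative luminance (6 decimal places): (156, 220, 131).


Linearize each channel (sRGB transfer function): c = v/255; c_lin = c/12.92 if c ≤ 0.04045, else ((c+0.055)/1.055)^2.4
  R: 156/255 ≈ 0.611765 > 0.04045 → ((0.611765+0.055)/1.055)^2.4 ≈ 0.332452
  G: 220/255 ≈ 0.862745 > 0.04045 → ((0.862745+0.055)/1.055)^2.4 ≈ 0.715694
  B: 131/255 ≈ 0.513725 > 0.04045 → ((0.513725+0.055)/1.055)^2.4 ≈ 0.226966
R_lin = 0.332452, G_lin = 0.715694, B_lin = 0.226966
L = 0.2126×R + 0.7152×G + 0.0722×B
L = 0.2126×0.332452 + 0.7152×0.715694 + 0.0722×0.226966
L ≈ 0.598930


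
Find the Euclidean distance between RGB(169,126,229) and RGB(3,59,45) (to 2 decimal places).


d = √[(R₁-R₂)² + (G₁-G₂)² + (B₁-B₂)²]
d = √[(169-3)² + (126-59)² + (229-45)²]
d = √[27556 + 4489 + 33856]
d = √65901
d ≈ 256.71


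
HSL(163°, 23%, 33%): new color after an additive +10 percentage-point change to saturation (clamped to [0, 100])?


Original S = 23%
Adjustment = +10 percentage points
New S = 23 + (10) = 33
Clamp to [0, 100] → 33
= HSL(163°, 33%, 33%)


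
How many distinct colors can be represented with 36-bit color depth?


Colors = 2^bits = 2^36
= 68,719,476,736 colors


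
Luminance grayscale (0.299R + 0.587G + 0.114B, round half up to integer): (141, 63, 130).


Gray = 0.299×R + 0.587×G + 0.114×B
Gray = 0.299×141 + 0.587×63 + 0.114×130
Gray = 42.159 + 36.981 + 14.820
Gray = 93.960 → round half up → 94
Gray = 94


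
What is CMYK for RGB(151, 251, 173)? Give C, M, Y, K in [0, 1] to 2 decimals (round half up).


R'=151/255≈0.5922, G'=251/255≈0.9843, B'=173/255≈0.6784
K = 1 - max(R',G',B') = 1 - 251/255 = 4/255 = 0.01568… → 0.02
(1-R'-K)/(1-K) simplifies to (max-R)/max with max = 251:
C = (251-151)/251 = 100/251 = 0.39840… → 0.40
M = (251-251)/251 = 0/251 = 0 → 0.00
Y = (251-173)/251 = 78/251 = 0.31075… → 0.31
= CMYK(0.40, 0.00, 0.31, 0.02)


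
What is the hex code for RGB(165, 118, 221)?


R = 165 → A5 (hex)
G = 118 → 76 (hex)
B = 221 → DD (hex)
Hex = #A576DD


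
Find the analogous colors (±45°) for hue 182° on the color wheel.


Base hue: 182°
Left analog: (182 - 45) mod 360 = 137°
Right analog: (182 + 45) mod 360 = 227°
Analogous hues = 137° and 227°


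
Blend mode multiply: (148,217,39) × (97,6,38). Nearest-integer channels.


Multiply: C = A×B/255, rounded to nearest integer
R: 148×97/255 = 14356/255 ≈ 56.298 → 56
G: 217×6/255 = 1302/255 ≈ 5.106 → 5
B: 39×38/255 = 1482/255 ≈ 5.812 → 6
= RGB(56, 5, 6)


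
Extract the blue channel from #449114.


Color: #449114
R = 44 = 68
G = 91 = 145
B = 14 = 20
Blue = 20


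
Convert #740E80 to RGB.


74 → 116 (R)
0E → 14 (G)
80 → 128 (B)
= RGB(116, 14, 128)


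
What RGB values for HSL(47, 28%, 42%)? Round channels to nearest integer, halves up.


H=47°, S=0.28, L=0.42
C = (1-|2L-1|)×S = (1-|-0.16|)×0.28 = 0.2352
H' = H/60 = 47/60 ≈ 0.7833; X = C×(1-|H' mod 2 - 1|) = 0.18424
m = L - C/2 = 0.42 - 0.1176 = 0.3024
Sector ⌊H'⌋ = 0 → (R',G',B') = (0.2352, 0.18424, 0.0)
RGB = ((R'+m)×255, (G'+m)×255, (B'+m)×255) = (137.088, 124.0932, 77.112)
Round half up → RGB(137, 124, 77)


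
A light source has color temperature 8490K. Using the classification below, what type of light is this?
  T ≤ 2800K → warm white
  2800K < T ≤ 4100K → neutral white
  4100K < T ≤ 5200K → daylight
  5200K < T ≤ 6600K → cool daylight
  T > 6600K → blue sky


Temperature: 8490K
8490K > 6600K → blue sky
Classification: blue sky


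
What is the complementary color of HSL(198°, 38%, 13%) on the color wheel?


Complement = opposite side of color wheel = hue + 180°
H' = (198 + 180) mod 360 = 18°
S and L unchanged.
= HSL(18°, 38%, 13%)


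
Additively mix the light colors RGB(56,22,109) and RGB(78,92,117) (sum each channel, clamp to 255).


Additive: each channel = min(255, C₁+C₂)
R: 56+78 = 134 → 134
G: 22+92 = 114 → 114
B: 109+117 = 226 → 226
= RGB(134, 114, 226)


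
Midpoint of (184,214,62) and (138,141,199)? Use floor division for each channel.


Midpoint: each channel = ⌊(C₁+C₂)/2⌋
R: ⌊(184+138)/2⌋ = 161
G: ⌊(214+141)/2⌋ = 177
B: ⌊(62+199)/2⌋ = 130
= RGB(161, 177, 130)


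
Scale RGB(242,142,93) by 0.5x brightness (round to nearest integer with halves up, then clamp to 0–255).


Multiply each channel by 0.5, round half up, clamp to [0, 255]
R: 242×0.5 = 121
G: 142×0.5 = 71
B: 93×0.5 = 46.5 → round → 47
= RGB(121, 71, 47)


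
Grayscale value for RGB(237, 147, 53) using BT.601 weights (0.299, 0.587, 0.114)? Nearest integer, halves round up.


Gray = 0.299×R + 0.587×G + 0.114×B
Gray = 0.299×237 + 0.587×147 + 0.114×53
Gray = 70.863 + 86.289 + 6.042
Gray = 163.194 → round half up → 163
Gray = 163


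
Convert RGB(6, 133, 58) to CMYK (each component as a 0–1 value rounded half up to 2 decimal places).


R'=6/255≈0.0235, G'=133/255≈0.5216, B'=58/255≈0.2275
K = 1 - max(R',G',B') = 1 - 133/255 = 122/255 = 0.47843… → 0.48
(1-R'-K)/(1-K) simplifies to (max-R)/max with max = 133:
C = (133-6)/133 = 127/133 = 0.95488… → 0.95
M = (133-133)/133 = 0/133 = 0 → 0.00
Y = (133-58)/133 = 75/133 = 0.56390… → 0.56
= CMYK(0.95, 0.00, 0.56, 0.48)


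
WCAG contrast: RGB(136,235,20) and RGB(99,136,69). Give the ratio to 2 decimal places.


Linearize each sRGB channel c=v/255: c/12.92 if c ≤ 0.04045 else ((c+0.055)/1.055)^2.4
L = 0.2126×R_lin + 0.7152×G_lin + 0.0722×B_lin
Color 1 (136,235,20):
  R=136: 136/255≈0.5333 > 0.04045 → ((0.5333+0.055)/1.055)^2.4 ≈ 0.24620
  G=235: 235/255≈0.9216 > 0.04045 → ((0.9216+0.055)/1.055)^2.4 ≈ 0.83077
  B=20: 20/255≈0.0784 > 0.04045 → ((0.0784+0.055)/1.055)^2.4 ≈ 0.00700
  L1 = 0.2126×0.24620 + 0.7152×0.83077 + 0.0722×0.00700 ≈ 0.64701
Color 2 (99,136,69):
  R=99: 99/255≈0.3882 > 0.04045 → ((0.3882+0.055)/1.055)^2.4 ≈ 0.12477
  G=136: 136/255≈0.5333 > 0.04045 → ((0.5333+0.055)/1.055)^2.4 ≈ 0.24620
  B=69: 69/255≈0.2706 > 0.04045 → ((0.2706+0.055)/1.055)^2.4 ≈ 0.05951
  L2 = 0.2126×0.12477 + 0.7152×0.24620 + 0.0722×0.05951 ≈ 0.20691
Lighter = 0.64701, Darker = 0.20691
Ratio = (L_lighter + 0.05) / (L_darker + 0.05)
Ratio = (0.64701 + 0.05) / (0.20691 + 0.05) = 0.69701 / 0.25691 ≈ 2.7131
Ratio ≈ 2.71:1


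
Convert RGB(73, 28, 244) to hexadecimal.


R = 73 → 49 (hex)
G = 28 → 1C (hex)
B = 244 → F4 (hex)
Hex = #491CF4


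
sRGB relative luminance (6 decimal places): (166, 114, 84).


Linearize each channel (sRGB transfer function): c = v/255; c_lin = c/12.92 if c ≤ 0.04045, else ((c+0.055)/1.055)^2.4
  R: 166/255 ≈ 0.650980 > 0.04045 → ((0.650980+0.055)/1.055)^2.4 ≈ 0.381326
  G: 114/255 ≈ 0.447059 > 0.04045 → ((0.447059+0.055)/1.055)^2.4 ≈ 0.168269
  B: 84/255 ≈ 0.329412 > 0.04045 → ((0.329412+0.055)/1.055)^2.4 ≈ 0.088656
R_lin = 0.381326, G_lin = 0.168269, B_lin = 0.088656
L = 0.2126×R + 0.7152×G + 0.0722×B
L = 0.2126×0.381326 + 0.7152×0.168269 + 0.0722×0.088656
L ≈ 0.207817


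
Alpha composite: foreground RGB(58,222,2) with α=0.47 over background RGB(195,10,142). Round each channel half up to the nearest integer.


C = α×F + (1-α)×B, with 1-α = 0.53
R: 0.47×58 + 0.53×195 = 27.26 + 103.35 = 130.61 → 131
G: 0.47×222 + 0.53×10 = 104.34 + 5.30 = 109.64 → 110
B: 0.47×2 + 0.53×142 = 0.94 + 75.26 = 76.20 → 76
= RGB(131, 110, 76)


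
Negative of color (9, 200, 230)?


Invert: (255-R, 255-G, 255-B)
R: 255-9 = 246
G: 255-200 = 55
B: 255-230 = 25
= RGB(246, 55, 25)


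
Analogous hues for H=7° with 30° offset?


Base hue: 7°
Left analog: (7 - 30) mod 360 = 337°
Right analog: (7 + 30) mod 360 = 37°
Analogous hues = 337° and 37°


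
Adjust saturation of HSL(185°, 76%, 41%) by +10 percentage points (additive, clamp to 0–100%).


Original S = 76%
Adjustment = +10 percentage points
New S = 76 + (10) = 86
Clamp to [0, 100] → 86
= HSL(185°, 86%, 41%)


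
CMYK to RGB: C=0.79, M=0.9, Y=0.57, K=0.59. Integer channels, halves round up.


R = 255 × (1-C) × (1-K) = 255 × 0.21 × 0.41 = 21.9555 → 22
G = 255 × (1-M) × (1-K) = 255 × 0.10 × 0.41 = 10.455 → 10
B = 255 × (1-Y) × (1-K) = 255 × 0.43 × 0.41 = 44.9565 → 45
= RGB(22, 10, 45)


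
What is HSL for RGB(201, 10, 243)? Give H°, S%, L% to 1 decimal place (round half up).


Normalize: R'=201/255≈0.7882, G'=10/255≈0.0392, B'=243/255≈0.9529
Max=243/255, Min=10/255, Δ=Max-Min=233/255
L = (Max+Min)/2 = (243+10)/510 = 253/510 = 0.49607… → L = 49.6%
L ≤ 0.5 → S = Δ/(Max+Min) = 233/(243+10) = 233/253 = 0.92094… → S = 92.1%
(the 1/255 factors cancel in S and H, so raw channel differences can be used)
Max is B' → H = 60 × ((R-G)/Δ + 4) = 60 × ((201-10)/233 + 4)
  191/233 + 4 = 0.8197… + 4 = 4.8197…
  H = 60 × 4.8197… = 289.184…° → H = 289.2°
= HSL(289.2°, 92.1%, 49.6%)


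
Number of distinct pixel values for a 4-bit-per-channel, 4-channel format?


Total bits = 4 bits/channel × 4 channels = 16 bits
Distinct pixel values = 2^16
= 65,536 pixel values


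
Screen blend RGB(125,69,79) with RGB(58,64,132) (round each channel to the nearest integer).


Screen: C = 255 - (255-A)×(255-B)/255, rounded to nearest integer
R: 255 - (255-125)×(255-58)/255 = 255 - 25610/255 ≈ 255 - 100.431 = 154.569 → 155
G: 255 - (255-69)×(255-64)/255 = 255 - 35526/255 ≈ 255 - 139.318 = 115.682 → 116
B: 255 - (255-79)×(255-132)/255 = 255 - 21648/255 ≈ 255 - 84.894 = 170.106 → 170
= RGB(155, 116, 170)


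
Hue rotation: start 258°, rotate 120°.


New hue = (H + rotation) mod 360
New hue = (258 + 120) mod 360
= 378 mod 360
= 18°


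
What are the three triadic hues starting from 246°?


Triadic: equally spaced at 120° intervals
H1 = 246°
H2 = (246 + 120) mod 360 = 6°
H3 = (246 + 240) mod 360 = 126°
Triadic = 246°, 6°, 126°


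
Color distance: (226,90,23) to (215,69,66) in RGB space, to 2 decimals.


d = √[(R₁-R₂)² + (G₁-G₂)² + (B₁-B₂)²]
d = √[(226-215)² + (90-69)² + (23-66)²]
d = √[121 + 441 + 1849]
d = √2411
d ≈ 49.10


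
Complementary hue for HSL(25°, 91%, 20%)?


Complement = opposite side of color wheel = hue + 180°
H' = (25 + 180) mod 360 = 205°
S and L unchanged.
= HSL(205°, 91%, 20%)


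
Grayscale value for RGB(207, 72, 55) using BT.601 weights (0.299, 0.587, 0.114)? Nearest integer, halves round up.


Gray = 0.299×R + 0.587×G + 0.114×B
Gray = 0.299×207 + 0.587×72 + 0.114×55
Gray = 61.893 + 42.264 + 6.270
Gray = 110.427 → round half up → 110
Gray = 110


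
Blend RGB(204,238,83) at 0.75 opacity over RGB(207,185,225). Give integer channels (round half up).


C = α×F + (1-α)×B, with 1-α = 0.25
R: 0.75×204 + 0.25×207 = 153.00 + 51.75 = 204.75 → 205
G: 0.75×238 + 0.25×185 = 178.50 + 46.25 = 224.75 → 225
B: 0.75×83 + 0.25×225 = 62.25 + 56.25 = 118.50 → 119
= RGB(205, 225, 119)


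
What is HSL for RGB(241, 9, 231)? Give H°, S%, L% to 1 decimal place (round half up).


Normalize: R'=241/255≈0.9451, G'=9/255≈0.0353, B'=231/255≈0.9059
Max=241/255, Min=9/255, Δ=Max-Min=232/255
L = (Max+Min)/2 = (241+9)/510 = 250/510 = 0.49019… → L = 49.0%
L ≤ 0.5 → S = Δ/(Max+Min) = 232/(241+9) = 232/250 = 0.928 → S = 92.8%
(the 1/255 factors cancel in S and H, so raw channel differences can be used)
Max is R' → H = 60 × (((G-B)/Δ) mod 6) = 60 × (((9-231)/232) mod 6)
  (-222)/232 = -0.9568…; negative, so add 6 → 5.0431…
  H = 60 × 5.0431… = 302.586…° → H = 302.6°
= HSL(302.6°, 92.8%, 49.0%)


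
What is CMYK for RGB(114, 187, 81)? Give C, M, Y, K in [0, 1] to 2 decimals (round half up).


R'=114/255≈0.4471, G'=187/255≈0.7333, B'=81/255≈0.3176
K = 1 - max(R',G',B') = 1 - 187/255 = 68/255 = 0.26666… → 0.27
(1-R'-K)/(1-K) simplifies to (max-R)/max with max = 187:
C = (187-114)/187 = 73/187 = 0.39037… → 0.39
M = (187-187)/187 = 0/187 = 0 → 0.00
Y = (187-81)/187 = 106/187 = 0.56684… → 0.57
= CMYK(0.39, 0.00, 0.57, 0.27)


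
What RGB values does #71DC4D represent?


71 → 113 (R)
DC → 220 (G)
4D → 77 (B)
= RGB(113, 220, 77)


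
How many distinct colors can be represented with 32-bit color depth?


Colors = 2^bits = 2^32
= 4,294,967,296 colors


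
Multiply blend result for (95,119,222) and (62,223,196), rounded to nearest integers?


Multiply: C = A×B/255, rounded to nearest integer
R: 95×62/255 = 5890/255 ≈ 23.098 → 23
G: 119×223/255 = 26537/255 ≈ 104.067 → 104
B: 222×196/255 = 43512/255 ≈ 170.635 → 171
= RGB(23, 104, 171)


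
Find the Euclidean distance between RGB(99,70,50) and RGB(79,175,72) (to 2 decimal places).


d = √[(R₁-R₂)² + (G₁-G₂)² + (B₁-B₂)²]
d = √[(99-79)² + (70-175)² + (50-72)²]
d = √[400 + 11025 + 484]
d = √11909
d ≈ 109.13


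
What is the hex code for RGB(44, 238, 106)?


R = 44 → 2C (hex)
G = 238 → EE (hex)
B = 106 → 6A (hex)
Hex = #2CEE6A


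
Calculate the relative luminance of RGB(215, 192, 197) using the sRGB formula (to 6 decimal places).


Linearize each channel (sRGB transfer function): c = v/255; c_lin = c/12.92 if c ≤ 0.04045, else ((c+0.055)/1.055)^2.4
  R: 215/255 ≈ 0.843137 > 0.04045 → ((0.843137+0.055)/1.055)^2.4 ≈ 0.679542
  G: 192/255 ≈ 0.752941 > 0.04045 → ((0.752941+0.055)/1.055)^2.4 ≈ 0.527115
  B: 197/255 ≈ 0.772549 > 0.04045 → ((0.772549+0.055)/1.055)^2.4 ≈ 0.558340
R_lin = 0.679542, G_lin = 0.527115, B_lin = 0.558340
L = 0.2126×R + 0.7152×G + 0.0722×B
L = 0.2126×0.679542 + 0.7152×0.527115 + 0.0722×0.558340
L ≈ 0.561776


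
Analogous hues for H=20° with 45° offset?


Base hue: 20°
Left analog: (20 - 45) mod 360 = 335°
Right analog: (20 + 45) mod 360 = 65°
Analogous hues = 335° and 65°


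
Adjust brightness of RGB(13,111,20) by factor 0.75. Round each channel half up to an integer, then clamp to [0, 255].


Multiply each channel by 0.75, round half up, clamp to [0, 255]
R: 13×0.75 = 9.75 → round → 10
G: 111×0.75 = 83.25 → round → 83
B: 20×0.75 = 15
= RGB(10, 83, 15)
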